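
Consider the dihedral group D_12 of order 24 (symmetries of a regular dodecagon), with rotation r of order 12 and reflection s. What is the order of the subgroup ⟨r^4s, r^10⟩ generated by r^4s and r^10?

12

|⟨r^4s⟩| = 2 and |⟨r^10⟩| = 6, so |H| is a multiple of lcm(2, 6) = 6 and divides |G| = 24.
Closing under the operation: H = {e, r^2, r^4, r^6, r^8, r^10, s, r^2s, r^4s, r^6s, r^8s, r^10s}, so |H| = 12.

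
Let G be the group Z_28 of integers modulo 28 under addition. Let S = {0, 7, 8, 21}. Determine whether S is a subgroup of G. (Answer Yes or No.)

8 ∈ S but its inverse 20 ∉ S, so S is not a subgroup.

No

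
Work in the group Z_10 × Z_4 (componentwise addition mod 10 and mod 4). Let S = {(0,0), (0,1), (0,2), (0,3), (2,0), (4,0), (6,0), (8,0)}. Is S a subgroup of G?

No

Closure fails: (0,1) + (4,0) = (4,1) ∉ S. So S is not a subgroup.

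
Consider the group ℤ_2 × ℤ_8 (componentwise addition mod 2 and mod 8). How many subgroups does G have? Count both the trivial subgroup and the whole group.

|G| = 16, so by Lagrange every subgroup order divides 16. Divisors: 1, 2, 4, 8, 16.
Subgroups by order — order 1: 1; order 2: 3; order 4: 3; order 8: 3; order 16: 1.
Total: 1 + 3 + 3 + 3 + 1 = 11.

11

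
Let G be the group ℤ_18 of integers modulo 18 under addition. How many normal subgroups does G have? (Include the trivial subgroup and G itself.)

G is abelian, so every subgroup is normal.
G has 6 subgroups in total, hence 6 normal subgroups.

6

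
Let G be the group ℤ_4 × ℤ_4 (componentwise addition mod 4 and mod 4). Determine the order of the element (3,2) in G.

The order of (3,2) in Z_4 × Z_4 is lcm(ord(3) in Z_4, ord(2) in Z_4).
ord(3) = 4 and ord(2) = 2, so |⟨(3,2)⟩| = lcm(4, 2) = 4.

4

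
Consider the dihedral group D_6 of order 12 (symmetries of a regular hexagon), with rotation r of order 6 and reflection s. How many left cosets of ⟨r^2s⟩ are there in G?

6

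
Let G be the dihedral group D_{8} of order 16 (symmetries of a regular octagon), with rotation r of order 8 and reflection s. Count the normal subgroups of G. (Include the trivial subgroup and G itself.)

7

G has 19 subgroups. Checking conjugation-invariance by order — order 1: 1/1 normal; order 2: 1/9 normal; order 4: 1/5 normal; order 8: 3/3 normal; order 16: 1/1 normal.
Total normal subgroups: 7.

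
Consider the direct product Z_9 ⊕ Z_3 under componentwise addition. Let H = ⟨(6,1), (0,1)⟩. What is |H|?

|⟨(6,1)⟩| = 3 and |⟨(0,1)⟩| = 3, so |H| is a multiple of lcm(3, 3) = 3 and divides |G| = 27.
Closing under the operation: H = {(0,0), (0,1), (0,2), (3,0), (3,1), (3,2), (6,0), (6,1), (6,2)}, so |H| = 9.

9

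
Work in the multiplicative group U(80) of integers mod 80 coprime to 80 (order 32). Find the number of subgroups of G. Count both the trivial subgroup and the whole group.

54

|G| = 32, so by Lagrange every subgroup order divides 32. Divisors: 1, 2, 4, 8, 16, 32.
Subgroups by order — order 1: 1; order 2: 7; order 4: 19; order 8: 19; order 16: 7; order 32: 1.
Total: 1 + 7 + 19 + 19 + 7 + 1 = 54.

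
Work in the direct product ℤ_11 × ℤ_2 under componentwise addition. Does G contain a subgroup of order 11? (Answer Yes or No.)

11 | 22. A subgroup of order 11 is {(0,0), (1,0), (2,0), (3,0), (4,0), (5,0), (6,0), (7,0), (8,0), (9,0), (10,0)}.

Yes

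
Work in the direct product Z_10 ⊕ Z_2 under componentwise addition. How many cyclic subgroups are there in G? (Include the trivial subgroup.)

8

Group the elements of G by the cyclic subgroup they generate; each cyclic subgroup of order d accounts for φ(d) elements.
Cyclic subgroups by order — order 1: 1; order 2: 3; order 5: 1; order 10: 3.
Total: 8.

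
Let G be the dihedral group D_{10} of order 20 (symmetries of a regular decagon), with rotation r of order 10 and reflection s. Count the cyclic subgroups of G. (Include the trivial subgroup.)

14

Each element a generates a cyclic subgroup ⟨a⟩; distinct elements may generate the same one (a cyclic group of order d has φ(d) generators).
Cyclic subgroups by order — order 1: 1; order 2: 11; order 5: 1; order 10: 1.
Total: 14.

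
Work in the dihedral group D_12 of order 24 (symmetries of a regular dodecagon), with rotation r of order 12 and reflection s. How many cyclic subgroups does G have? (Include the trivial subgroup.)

18

Each element a generates a cyclic subgroup ⟨a⟩; distinct elements may generate the same one (a cyclic group of order d has φ(d) generators).
Cyclic subgroups by order — order 1: 1; order 2: 13; order 3: 1; order 4: 1; order 6: 1; order 12: 1.
Total: 18.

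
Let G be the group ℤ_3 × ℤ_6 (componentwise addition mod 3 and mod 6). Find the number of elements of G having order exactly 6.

8

An element (a,b) has order lcm(ord(a), ord(b)); count pairs with lcm equal to 6.
Enumerating gives 8 such elements.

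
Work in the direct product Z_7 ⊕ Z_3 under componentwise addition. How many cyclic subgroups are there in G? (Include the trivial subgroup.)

A cyclic subgroup of order d is generated by each of its φ(d) elements of order d, so the cyclic subgroups of order d number (#elements of order d)/φ(d).
Cyclic subgroups by order — order 1: 1; order 3: 1; order 7: 1; order 21: 1.
Total: 4.

4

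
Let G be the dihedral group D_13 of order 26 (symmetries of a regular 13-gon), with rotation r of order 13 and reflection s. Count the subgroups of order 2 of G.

|G| = 26 and 2 | 26, so subgroups of order 2 are possible by Lagrange.
The subgroups of order 2 are: {e, r^10s}; {e, r^11s}; {e, r^12s}; {e, r^2s}; … (13 in all).
So G has 13 subgroups of order 2.

13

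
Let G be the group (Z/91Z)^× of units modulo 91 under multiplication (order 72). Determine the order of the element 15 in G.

12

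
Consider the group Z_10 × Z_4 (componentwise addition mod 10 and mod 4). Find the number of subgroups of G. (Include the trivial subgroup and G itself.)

16

|G| = 40, so by Lagrange every subgroup order divides 40. Divisors: 1, 2, 4, 5, 8, 10, 20, 40.
Subgroups by order — order 1: 1; order 2: 3; order 4: 3; order 5: 1; order 8: 1; order 10: 3; order 20: 3; order 40: 1.
Total: 1 + 3 + 3 + 1 + 1 + 3 + 3 + 1 = 16.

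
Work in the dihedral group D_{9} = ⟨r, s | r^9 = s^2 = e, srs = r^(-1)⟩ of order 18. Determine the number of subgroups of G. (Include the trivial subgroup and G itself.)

|G| = 18, so by Lagrange every subgroup order divides 18. Divisors: 1, 2, 3, 6, 9, 18.
Subgroups by order — order 1: 1; order 2: 9; order 3: 1; order 6: 3; order 9: 1; order 18: 1.
Total: 1 + 9 + 1 + 3 + 1 + 1 = 16.

16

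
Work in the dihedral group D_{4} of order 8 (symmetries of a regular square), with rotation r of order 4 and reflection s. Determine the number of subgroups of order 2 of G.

|G| = 8 and 2 | 8, so subgroups of order 2 are possible by Lagrange.
The subgroups of order 2 are: {e, r^2}; {e, r^2s}; {e, r^3s}; {e, rs}; … (5 in all).
So G has 5 subgroups of order 2.

5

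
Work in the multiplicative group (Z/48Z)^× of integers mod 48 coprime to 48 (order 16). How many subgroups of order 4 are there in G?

|G| = 16 and 4 | 16, so subgroups of order 4 are possible by Lagrange.
The subgroups of order 4 are: {1, 11, 25, 35}; {1, 13, 25, 37}; {1, 7, 17, 23}; {1, 17, 25, 41}; … (11 in all).
So G has 11 subgroups of order 4.

11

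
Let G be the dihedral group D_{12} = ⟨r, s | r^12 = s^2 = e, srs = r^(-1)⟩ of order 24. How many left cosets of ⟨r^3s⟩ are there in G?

12

|⟨r^3s⟩| = 2 and |G| = 24.
By Lagrange, [G : H] = |G|/|H| = 24/2 = 12.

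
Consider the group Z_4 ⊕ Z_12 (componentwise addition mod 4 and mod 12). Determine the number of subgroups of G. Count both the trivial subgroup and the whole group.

30

|G| = 48, so by Lagrange every subgroup order divides 48. Divisors: 1, 2, 3, 4, 6, 8, 12, 16, 24, 48.
Subgroups by order — order 1: 1; order 2: 3; order 3: 1; order 4: 7; order 6: 3; order 8: 3; order 12: 7; order 16: 1; order 24: 3; order 48: 1.
Total: 1 + 3 + 1 + 7 + 3 + 3 + 7 + 1 + 3 + 1 = 30.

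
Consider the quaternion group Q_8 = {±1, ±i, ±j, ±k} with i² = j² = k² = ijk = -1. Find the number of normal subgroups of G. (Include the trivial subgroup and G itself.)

6

G has 6 subgroups. Checking conjugation-invariance by order — order 1: 1/1 normal; order 2: 1/1 normal; order 4: 3/3 normal; order 8: 1/1 normal.
Total normal subgroups: 6.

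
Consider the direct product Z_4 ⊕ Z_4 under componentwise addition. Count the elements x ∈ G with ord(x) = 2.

3

An element (a,b) has order lcm(ord(a), ord(b)); count pairs with lcm equal to 2.
Enumerating gives 3 such elements.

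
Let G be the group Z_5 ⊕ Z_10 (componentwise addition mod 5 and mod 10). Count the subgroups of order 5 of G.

|G| = 50 and 5 | 50, so subgroups of order 5 are possible by Lagrange.
The subgroups of order 5 are: {(0,0), (0,2), (0,4), (0,6), (0,8)}; {(0,0), (1,0), (2,0), (3,0), (4,0)}; {(0,0), (1,2), (2,4), (3,6), (4,8)}; {(0,0), (1,4), (2,8), (3,2), (4,6)}; … (6 in all).
So G has 6 subgroups of order 5.

6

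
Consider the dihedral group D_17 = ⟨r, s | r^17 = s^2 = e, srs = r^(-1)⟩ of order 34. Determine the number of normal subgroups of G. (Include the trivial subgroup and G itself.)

3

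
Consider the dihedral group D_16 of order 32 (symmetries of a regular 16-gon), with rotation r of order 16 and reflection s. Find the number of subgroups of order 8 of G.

5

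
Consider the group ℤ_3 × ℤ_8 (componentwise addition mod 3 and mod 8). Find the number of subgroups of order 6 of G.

|G| = 24 and 6 | 24, so subgroups of order 6 are possible by Lagrange.
The subgroups of order 6 are: {(0,0), (0,4), (1,0), (1,4), (2,0), (2,4)}.
So G has 1 subgroup of order 6.

1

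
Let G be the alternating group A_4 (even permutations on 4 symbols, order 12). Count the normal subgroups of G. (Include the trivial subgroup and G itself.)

G has 10 subgroups. Checking conjugation-invariance by order — order 1: 1/1 normal; order 2: 0/3 normal; order 3: 0/4 normal; order 4: 1/1 normal; order 12: 1/1 normal.
Total normal subgroups: 3.

3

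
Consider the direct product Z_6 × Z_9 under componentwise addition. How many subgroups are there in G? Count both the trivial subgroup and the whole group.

20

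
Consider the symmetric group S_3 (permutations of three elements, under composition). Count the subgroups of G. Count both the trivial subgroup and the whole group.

|G| = 6, so by Lagrange every subgroup order divides 6. Divisors: 1, 2, 3, 6.
Subgroups by order — order 1: 1; order 2: 3; order 3: 1; order 6: 1.
Total: 1 + 3 + 1 + 1 = 6.

6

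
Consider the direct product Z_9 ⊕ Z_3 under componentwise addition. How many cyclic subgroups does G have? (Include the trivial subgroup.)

8

Each element a generates a cyclic subgroup ⟨a⟩; distinct elements may generate the same one (a cyclic group of order d has φ(d) generators).
Cyclic subgroups by order — order 1: 1; order 3: 4; order 9: 3.
Total: 8.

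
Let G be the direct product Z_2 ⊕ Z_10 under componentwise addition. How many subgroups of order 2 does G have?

3

|G| = 20 and 2 | 20, so subgroups of order 2 are possible by Lagrange.
The subgroups of order 2 are: {(0,0), (0,5)}; {(0,0), (1,0)}; {(0,0), (1,5)}.
So G has 3 subgroups of order 2.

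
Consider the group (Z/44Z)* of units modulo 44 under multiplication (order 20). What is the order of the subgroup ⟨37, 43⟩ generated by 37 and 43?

10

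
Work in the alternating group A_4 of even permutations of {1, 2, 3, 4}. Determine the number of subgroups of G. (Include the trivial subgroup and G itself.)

|G| = 12, so by Lagrange every subgroup order divides 12. Divisors: 1, 2, 3, 4, 6, 12.
Subgroups by order — order 1: 1; order 2: 3; order 3: 4; order 4: 1; order 6: 0; order 12: 1.
Total: 1 + 3 + 4 + 1 + 0 + 1 = 10.

10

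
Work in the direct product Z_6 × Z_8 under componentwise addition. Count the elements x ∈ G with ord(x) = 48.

0

An element (a,b) has order lcm(ord(a), ord(b)); count pairs with lcm equal to 48.
Enumerating gives 0 such elements.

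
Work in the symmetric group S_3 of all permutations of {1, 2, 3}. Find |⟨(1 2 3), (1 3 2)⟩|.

3

|⟨(1 2 3)⟩| = 3 and |⟨(1 3 2)⟩| = 3, so |H| is a multiple of lcm(3, 3) = 3 and divides |G| = 6.
Closing under the operation: H = {e, (1 2 3), (1 3 2)}, so |H| = 3.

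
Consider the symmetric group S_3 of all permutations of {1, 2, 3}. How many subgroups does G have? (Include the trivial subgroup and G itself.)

6

|G| = 6, so by Lagrange every subgroup order divides 6. Divisors: 1, 2, 3, 6.
Subgroups by order — order 1: 1; order 2: 3; order 3: 1; order 6: 1.
Total: 1 + 3 + 1 + 1 = 6.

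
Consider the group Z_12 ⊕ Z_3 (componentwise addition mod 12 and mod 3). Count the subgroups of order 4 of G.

1

|G| = 36 and 4 | 36, so subgroups of order 4 are possible by Lagrange.
The subgroups of order 4 are: {(0,0), (3,0), (6,0), (9,0)}.
So G has 1 subgroup of order 4.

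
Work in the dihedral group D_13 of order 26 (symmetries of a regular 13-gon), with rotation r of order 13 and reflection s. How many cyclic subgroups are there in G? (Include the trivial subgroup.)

Group the elements of G by the cyclic subgroup they generate; each cyclic subgroup of order d accounts for φ(d) elements.
Cyclic subgroups by order — order 1: 1; order 2: 13; order 13: 1.
Total: 15.

15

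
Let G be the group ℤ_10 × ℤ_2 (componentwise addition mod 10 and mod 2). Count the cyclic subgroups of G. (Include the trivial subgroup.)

8

Each element a generates a cyclic subgroup ⟨a⟩; distinct elements may generate the same one (a cyclic group of order d has φ(d) generators).
Cyclic subgroups by order — order 1: 1; order 2: 3; order 5: 1; order 10: 3.
Total: 8.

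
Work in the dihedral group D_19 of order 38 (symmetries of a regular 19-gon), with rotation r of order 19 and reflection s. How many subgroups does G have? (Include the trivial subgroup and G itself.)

|G| = 38, so by Lagrange every subgroup order divides 38. Divisors: 1, 2, 19, 38.
Subgroups by order — order 1: 1; order 2: 19; order 19: 1; order 38: 1.
Total: 1 + 19 + 1 + 1 = 22.

22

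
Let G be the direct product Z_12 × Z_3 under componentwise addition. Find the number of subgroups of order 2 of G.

1

|G| = 36 and 2 | 36, so subgroups of order 2 are possible by Lagrange.
The subgroups of order 2 are: {(0,0), (6,0)}.
So G has 1 subgroup of order 2.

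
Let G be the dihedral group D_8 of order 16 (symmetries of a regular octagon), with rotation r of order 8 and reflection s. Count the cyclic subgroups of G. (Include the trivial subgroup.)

12

Each element a generates a cyclic subgroup ⟨a⟩; distinct elements may generate the same one (a cyclic group of order d has φ(d) generators).
Cyclic subgroups by order — order 1: 1; order 2: 9; order 4: 1; order 8: 1.
Total: 12.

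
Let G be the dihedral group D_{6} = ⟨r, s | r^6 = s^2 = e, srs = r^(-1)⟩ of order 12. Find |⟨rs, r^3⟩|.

4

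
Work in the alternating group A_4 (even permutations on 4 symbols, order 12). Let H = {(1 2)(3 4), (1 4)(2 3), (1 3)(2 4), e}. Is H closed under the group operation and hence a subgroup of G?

Yes

|H| = 4 divides |G| = 12, consistent with Lagrange.
H contains the identity, every element's inverse is in H, and H is closed under ∘: it is a subgroup.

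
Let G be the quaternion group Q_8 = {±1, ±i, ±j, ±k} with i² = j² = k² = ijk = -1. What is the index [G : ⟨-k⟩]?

|⟨-k⟩| = 4 and |G| = 8.
By Lagrange, [G : H] = |G|/|H| = 8/4 = 2.

2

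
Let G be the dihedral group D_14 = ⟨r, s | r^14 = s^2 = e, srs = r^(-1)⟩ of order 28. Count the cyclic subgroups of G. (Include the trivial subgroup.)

18

Group the elements of G by the cyclic subgroup they generate; each cyclic subgroup of order d accounts for φ(d) elements.
Cyclic subgroups by order — order 1: 1; order 2: 15; order 7: 1; order 14: 1.
Total: 18.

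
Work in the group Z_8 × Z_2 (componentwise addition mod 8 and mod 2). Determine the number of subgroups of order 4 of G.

|G| = 16 and 4 | 16, so subgroups of order 4 are possible by Lagrange.
The subgroups of order 4 are: {(0,0), (0,1), (4,0), (4,1)}; {(0,0), (2,0), (4,0), (6,0)}; {(0,0), (2,1), (4,0), (6,1)}.
So G has 3 subgroups of order 4.

3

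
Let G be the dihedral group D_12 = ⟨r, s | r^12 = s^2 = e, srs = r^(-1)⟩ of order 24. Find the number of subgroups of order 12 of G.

|G| = 24 and 12 | 24, so subgroups of order 12 are possible by Lagrange.
The subgroups of order 12 are: {e, r, r^2, r^3, r^4, r^5, r^6, r^7, r^8, r^9, r^10, r^11}; {e, r^2, r^4, r^6, r^8, r^10, s, r^2s, r^4s, r^6s, r^8s, r^10s}; {e, r^2, r^4, r^6, r^8, r^10, rs, r^3s, r^5s, r^7s, r^9s, r^11s}.
So G has 3 subgroups of order 12.

3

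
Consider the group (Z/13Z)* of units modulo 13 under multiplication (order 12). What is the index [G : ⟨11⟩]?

1

|⟨11⟩| = 12 and |G| = 12.
By Lagrange, [G : H] = |G|/|H| = 12/12 = 1.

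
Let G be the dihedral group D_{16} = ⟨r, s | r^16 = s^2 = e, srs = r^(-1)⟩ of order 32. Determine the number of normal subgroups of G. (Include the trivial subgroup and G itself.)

8

G has 36 subgroups. Checking conjugation-invariance by order — order 1: 1/1 normal; order 2: 1/17 normal; order 4: 1/9 normal; order 8: 1/5 normal; order 16: 3/3 normal; order 32: 1/1 normal.
Total normal subgroups: 8.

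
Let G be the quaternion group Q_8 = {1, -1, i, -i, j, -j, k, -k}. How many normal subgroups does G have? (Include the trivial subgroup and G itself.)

G has 6 subgroups. Checking conjugation-invariance by order — order 1: 1/1 normal; order 2: 1/1 normal; order 4: 3/3 normal; order 8: 1/1 normal.
Total normal subgroups: 6.

6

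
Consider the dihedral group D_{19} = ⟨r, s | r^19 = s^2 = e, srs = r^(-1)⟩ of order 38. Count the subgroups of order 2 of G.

19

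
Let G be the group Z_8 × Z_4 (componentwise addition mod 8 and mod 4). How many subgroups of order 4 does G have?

7

|G| = 32 and 4 | 32, so subgroups of order 4 are possible by Lagrange.
The subgroups of order 4 are: {(0,0), (0,1), (0,2), (0,3)}; {(0,0), (0,2), (4,0), (4,2)}; {(0,0), (0,2), (4,1), (4,3)}; {(0,0), (2,0), (4,0), (6,0)}; … (7 in all).
So G has 7 subgroups of order 4.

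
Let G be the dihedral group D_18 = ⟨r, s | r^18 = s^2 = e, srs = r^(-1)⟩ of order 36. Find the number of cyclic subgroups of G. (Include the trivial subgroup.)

24

A cyclic subgroup of order d is generated by each of its φ(d) elements of order d, so the cyclic subgroups of order d number (#elements of order d)/φ(d).
Cyclic subgroups by order — order 1: 1; order 2: 19; order 3: 1; order 6: 1; order 9: 1; order 18: 1.
Total: 24.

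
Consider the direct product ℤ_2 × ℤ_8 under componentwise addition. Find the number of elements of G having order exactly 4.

An element (a,b) has order lcm(ord(a), ord(b)); count pairs with lcm equal to 4.
Enumerating gives 4 such elements.

4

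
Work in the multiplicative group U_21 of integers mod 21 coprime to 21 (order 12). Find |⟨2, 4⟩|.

6

|⟨2⟩| = 6 and |⟨4⟩| = 3, so |H| is a multiple of lcm(6, 3) = 6 and divides |G| = 12.
Closing under the operation: H = {1, 2, 4, 8, 11, 16}, so |H| = 6.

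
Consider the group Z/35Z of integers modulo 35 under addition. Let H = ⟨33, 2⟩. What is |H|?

|⟨33⟩| = 35 and |⟨2⟩| = 35, so |H| is a multiple of lcm(35, 35) = 35 and divides |G| = 35.
Closing {33, 2} under the group operation gives all of G, so |H| = 35.

35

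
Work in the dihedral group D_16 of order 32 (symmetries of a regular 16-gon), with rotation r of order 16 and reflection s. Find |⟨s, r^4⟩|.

8

|⟨s⟩| = 2 and |⟨r^4⟩| = 4, so |H| is a multiple of lcm(2, 4) = 4 and divides |G| = 32.
Closing under the operation: H = {e, r^4, r^8, r^12, s, r^4s, r^8s, r^12s}, so |H| = 8.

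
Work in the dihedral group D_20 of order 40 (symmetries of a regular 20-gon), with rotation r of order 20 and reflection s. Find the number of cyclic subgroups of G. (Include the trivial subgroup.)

Group the elements of G by the cyclic subgroup they generate; each cyclic subgroup of order d accounts for φ(d) elements.
Cyclic subgroups by order — order 1: 1; order 2: 21; order 4: 1; order 5: 1; order 10: 1; order 20: 1.
Total: 26.

26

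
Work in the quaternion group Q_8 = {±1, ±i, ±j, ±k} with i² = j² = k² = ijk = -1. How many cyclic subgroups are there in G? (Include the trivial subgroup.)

5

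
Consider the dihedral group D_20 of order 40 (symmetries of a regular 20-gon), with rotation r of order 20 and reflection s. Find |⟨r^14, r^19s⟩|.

20

|⟨r^14⟩| = 10 and |⟨r^19s⟩| = 2, so |H| is a multiple of lcm(10, 2) = 10 and divides |G| = 40.
Closing under the operation: H = {e, r^2, r^4, r^6, r^8, r^10, r^12, r^14, r^16, r^18, rs, r^3s, r^5s, r^7s, r^9s, r^11s, r^13s, r^15s, r^17s, r^19s}, so |H| = 20.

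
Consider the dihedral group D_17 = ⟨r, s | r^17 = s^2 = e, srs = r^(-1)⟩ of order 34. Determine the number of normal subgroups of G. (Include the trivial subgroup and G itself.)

G has 20 subgroups. Checking conjugation-invariance by order — order 1: 1/1 normal; order 2: 0/17 normal; order 17: 1/1 normal; order 34: 1/1 normal.
Total normal subgroups: 3.

3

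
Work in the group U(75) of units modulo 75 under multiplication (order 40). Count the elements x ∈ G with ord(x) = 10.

Enumerating element orders in G gives 12 elements of order 10.

12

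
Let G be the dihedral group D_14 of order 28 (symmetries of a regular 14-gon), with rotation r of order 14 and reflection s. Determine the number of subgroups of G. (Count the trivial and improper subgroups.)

28

|G| = 28, so by Lagrange every subgroup order divides 28. Divisors: 1, 2, 4, 7, 14, 28.
Subgroups by order — order 1: 1; order 2: 15; order 4: 7; order 7: 1; order 14: 3; order 28: 1.
Total: 1 + 15 + 7 + 1 + 3 + 1 = 28.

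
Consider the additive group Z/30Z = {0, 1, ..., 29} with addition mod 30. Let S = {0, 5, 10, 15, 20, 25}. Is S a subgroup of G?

Yes

|S| = 6 divides |G| = 30, consistent with Lagrange.
S contains the identity, every element's inverse is in S, and S is closed under +: it is a subgroup.
In fact S = ⟨5⟩.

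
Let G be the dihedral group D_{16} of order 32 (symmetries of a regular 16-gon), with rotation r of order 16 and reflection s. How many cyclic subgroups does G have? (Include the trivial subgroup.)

A cyclic subgroup of order d is generated by each of its φ(d) elements of order d, so the cyclic subgroups of order d number (#elements of order d)/φ(d).
Cyclic subgroups by order — order 1: 1; order 2: 17; order 4: 1; order 8: 1; order 16: 1.
Total: 21.

21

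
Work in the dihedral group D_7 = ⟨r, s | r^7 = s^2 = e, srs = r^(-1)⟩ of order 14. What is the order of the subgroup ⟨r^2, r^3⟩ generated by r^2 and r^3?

7

|⟨r^2⟩| = 7 and |⟨r^3⟩| = 7, so |H| is a multiple of lcm(7, 7) = 7 and divides |G| = 14.
Closing under the operation: H = {e, r, r^2, r^3, r^4, r^5, r^6}, so |H| = 7.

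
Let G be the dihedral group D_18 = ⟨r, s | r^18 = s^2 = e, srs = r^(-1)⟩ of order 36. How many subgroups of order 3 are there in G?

1

|G| = 36 and 3 | 36, so subgroups of order 3 are possible by Lagrange.
The subgroups of order 3 are: {e, r^6, r^12}.
So G has 1 subgroup of order 3.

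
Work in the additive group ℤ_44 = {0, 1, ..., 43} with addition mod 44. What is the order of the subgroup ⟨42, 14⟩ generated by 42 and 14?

22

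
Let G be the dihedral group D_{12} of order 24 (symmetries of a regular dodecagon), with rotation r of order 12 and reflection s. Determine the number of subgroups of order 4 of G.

|G| = 24 and 4 | 24, so subgroups of order 4 are possible by Lagrange.
The subgroups of order 4 are: {e, r^6, r^4s, r^10s}; {e, r^6, r^5s, r^11s}; {e, r^6, r^2s, r^8s}; {e, r^3, r^6, r^9}; … (7 in all).
So G has 7 subgroups of order 4.

7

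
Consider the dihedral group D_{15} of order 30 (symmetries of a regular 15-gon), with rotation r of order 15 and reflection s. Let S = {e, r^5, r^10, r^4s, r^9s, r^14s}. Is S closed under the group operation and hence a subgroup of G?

Yes

|S| = 6 divides |G| = 30, consistent with Lagrange.
S contains the identity, every element's inverse is in S, and S is closed under ·: it is a subgroup.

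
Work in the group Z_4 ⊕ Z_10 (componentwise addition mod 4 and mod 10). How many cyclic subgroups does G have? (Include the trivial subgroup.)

Each element a generates a cyclic subgroup ⟨a⟩; distinct elements may generate the same one (a cyclic group of order d has φ(d) generators).
Cyclic subgroups by order — order 1: 1; order 2: 3; order 4: 2; order 5: 1; order 10: 3; order 20: 2.
Total: 12.

12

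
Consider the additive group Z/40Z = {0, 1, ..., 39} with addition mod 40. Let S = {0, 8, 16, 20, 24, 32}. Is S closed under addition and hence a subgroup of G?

No

|S| = 6 does not divide |G| = 40, so by Lagrange S is not a subgroup.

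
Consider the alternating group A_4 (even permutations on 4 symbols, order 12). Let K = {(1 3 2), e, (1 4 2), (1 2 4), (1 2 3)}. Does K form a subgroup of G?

|K| = 5 does not divide |G| = 12, so by Lagrange K is not a subgroup.

No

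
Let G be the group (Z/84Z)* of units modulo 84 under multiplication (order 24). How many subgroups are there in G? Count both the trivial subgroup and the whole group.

32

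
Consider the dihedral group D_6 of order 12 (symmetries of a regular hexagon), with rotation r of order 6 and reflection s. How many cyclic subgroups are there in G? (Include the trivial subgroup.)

10

Group the elements of G by the cyclic subgroup they generate; each cyclic subgroup of order d accounts for φ(d) elements.
Cyclic subgroups by order — order 1: 1; order 2: 7; order 3: 1; order 6: 1.
Total: 10.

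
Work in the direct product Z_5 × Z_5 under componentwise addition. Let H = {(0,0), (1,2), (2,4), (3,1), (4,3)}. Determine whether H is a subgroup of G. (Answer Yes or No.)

|H| = 5 divides |G| = 25, consistent with Lagrange.
H contains the identity, every element's inverse is in H, and H is closed under +: it is a subgroup.
In fact H = ⟨(4,3)⟩.

Yes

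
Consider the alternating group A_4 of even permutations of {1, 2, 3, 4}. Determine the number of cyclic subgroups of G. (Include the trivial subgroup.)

8

Group the elements of G by the cyclic subgroup they generate; each cyclic subgroup of order d accounts for φ(d) elements.
Cyclic subgroups by order — order 1: 1; order 2: 3; order 3: 4.
Total: 8.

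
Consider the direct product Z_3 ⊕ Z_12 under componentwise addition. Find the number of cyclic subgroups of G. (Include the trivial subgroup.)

Each element a generates a cyclic subgroup ⟨a⟩; distinct elements may generate the same one (a cyclic group of order d has φ(d) generators).
Cyclic subgroups by order — order 1: 1; order 2: 1; order 3: 4; order 4: 1; order 6: 4; order 12: 4.
Total: 15.

15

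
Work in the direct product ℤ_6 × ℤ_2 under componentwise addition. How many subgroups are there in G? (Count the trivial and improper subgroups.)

|G| = 12, so by Lagrange every subgroup order divides 12. Divisors: 1, 2, 3, 4, 6, 12.
Subgroups by order — order 1: 1; order 2: 3; order 3: 1; order 4: 1; order 6: 3; order 12: 1.
Total: 1 + 3 + 1 + 1 + 3 + 1 = 10.

10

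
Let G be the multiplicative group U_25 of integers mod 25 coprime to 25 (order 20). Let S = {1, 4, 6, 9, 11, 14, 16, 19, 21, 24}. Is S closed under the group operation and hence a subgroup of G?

|S| = 10 divides |G| = 20, consistent with Lagrange.
S contains the identity, every element's inverse is in S, and S is closed under ·: it is a subgroup.
In fact S = ⟨4⟩.

Yes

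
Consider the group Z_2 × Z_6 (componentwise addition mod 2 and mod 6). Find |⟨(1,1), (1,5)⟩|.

|⟨(1,1)⟩| = 6 and |⟨(1,5)⟩| = 6, so |H| is a multiple of lcm(6, 6) = 6 and divides |G| = 12.
Closing under the operation: H = {(0,0), (0,2), (0,4), (1,1), (1,3), (1,5)}, so |H| = 6.

6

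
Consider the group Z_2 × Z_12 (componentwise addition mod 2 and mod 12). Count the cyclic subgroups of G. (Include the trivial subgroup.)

12

Each element a generates a cyclic subgroup ⟨a⟩; distinct elements may generate the same one (a cyclic group of order d has φ(d) generators).
Cyclic subgroups by order — order 1: 1; order 2: 3; order 3: 1; order 4: 2; order 6: 3; order 12: 2.
Total: 12.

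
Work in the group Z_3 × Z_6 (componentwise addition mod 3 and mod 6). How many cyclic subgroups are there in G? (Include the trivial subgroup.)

A cyclic subgroup of order d is generated by each of its φ(d) elements of order d, so the cyclic subgroups of order d number (#elements of order d)/φ(d).
Cyclic subgroups by order — order 1: 1; order 2: 1; order 3: 4; order 6: 4.
Total: 10.

10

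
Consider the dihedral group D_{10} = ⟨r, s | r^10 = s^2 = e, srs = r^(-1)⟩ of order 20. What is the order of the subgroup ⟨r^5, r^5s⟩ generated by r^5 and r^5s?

|⟨r^5⟩| = 2 and |⟨r^5s⟩| = 2, so |H| is a multiple of lcm(2, 2) = 2 and divides |G| = 20.
Closing under the operation: H = {e, r^5, s, r^5s}, so |H| = 4.

4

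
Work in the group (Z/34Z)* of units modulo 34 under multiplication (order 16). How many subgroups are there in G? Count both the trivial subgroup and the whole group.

5

|G| = 16, so by Lagrange every subgroup order divides 16. Divisors: 1, 2, 4, 8, 16.
Subgroups by order — order 1: 1; order 2: 1; order 4: 1; order 8: 1; order 16: 1.
Total: 1 + 1 + 1 + 1 + 1 = 5.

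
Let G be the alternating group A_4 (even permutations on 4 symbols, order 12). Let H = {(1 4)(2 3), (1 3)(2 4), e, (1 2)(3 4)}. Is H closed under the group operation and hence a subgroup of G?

|H| = 4 divides |G| = 12, consistent with Lagrange.
H contains the identity, every element's inverse is in H, and H is closed under ∘: it is a subgroup.

Yes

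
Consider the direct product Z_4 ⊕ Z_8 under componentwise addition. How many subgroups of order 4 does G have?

7

|G| = 32 and 4 | 32, so subgroups of order 4 are possible by Lagrange.
The subgroups of order 4 are: {(0,0), (0,2), (0,4), (0,6)}; {(0,0), (0,4), (2,0), (2,4)}; {(0,0), (0,4), (2,2), (2,6)}; {(0,0), (1,0), (2,0), (3,0)}; … (7 in all).
So G has 7 subgroups of order 4.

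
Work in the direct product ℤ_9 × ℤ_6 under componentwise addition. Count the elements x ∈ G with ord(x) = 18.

An element (a,b) has order lcm(ord(a), ord(b)); count pairs with lcm equal to 18.
Enumerating gives 18 such elements.

18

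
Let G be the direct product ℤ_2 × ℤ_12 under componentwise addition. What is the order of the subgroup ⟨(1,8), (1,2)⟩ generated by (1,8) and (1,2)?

12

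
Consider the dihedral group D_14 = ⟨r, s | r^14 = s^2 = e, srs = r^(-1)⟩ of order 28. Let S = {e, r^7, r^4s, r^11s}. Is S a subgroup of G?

Yes

|S| = 4 divides |G| = 28, consistent with Lagrange.
S contains the identity, every element's inverse is in S, and S is closed under ·: it is a subgroup.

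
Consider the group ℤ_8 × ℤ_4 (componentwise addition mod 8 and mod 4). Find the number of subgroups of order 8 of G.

|G| = 32 and 8 | 32, so subgroups of order 8 are possible by Lagrange.
The subgroups of order 8 are: {(0,0), (0,1), (0,2), (0,3), (4,0), (4,1), (4,2), (4,3)}; {(0,0), (0,2), (2,0), (2,2), (4,0), (4,2), (6,0), (6,2)}; {(0,0), (0,2), (2,1), (2,3), (4,0), (4,2), (6,1), (6,3)}; {(0,0), (1,0), (2,0), (3,0), (4,0), (5,0), (6,0), (7,0)}; … (7 in all).
So G has 7 subgroups of order 8.

7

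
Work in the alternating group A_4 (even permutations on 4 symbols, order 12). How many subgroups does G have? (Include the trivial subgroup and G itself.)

10

|G| = 12, so by Lagrange every subgroup order divides 12. Divisors: 1, 2, 3, 4, 6, 12.
Subgroups by order — order 1: 1; order 2: 3; order 3: 4; order 4: 1; order 6: 0; order 12: 1.
Total: 1 + 3 + 4 + 1 + 0 + 1 = 10.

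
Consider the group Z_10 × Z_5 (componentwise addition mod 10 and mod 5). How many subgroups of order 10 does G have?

|G| = 50 and 10 | 50, so subgroups of order 10 are possible by Lagrange.
The subgroups of order 10 are: {(0,0), (0,1), (0,2), (0,3), (0,4), (5,0), (5,1), (5,2), (5,3), (5,4)}; {(0,0), (1,0), (2,0), (3,0), (4,0), (5,0), (6,0), (7,0), (8,0), (9,0)}; {(0,0), (1,1), (2,2), (3,3), (4,4), (5,0), (6,1), (7,2), (8,3), (9,4)}; {(0,0), (1,2), (2,4), (3,1), (4,3), (5,0), (6,2), (7,4), (8,1), (9,3)}; … (6 in all).
So G has 6 subgroups of order 10.

6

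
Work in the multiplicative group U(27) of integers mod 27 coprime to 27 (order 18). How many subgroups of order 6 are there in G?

1

|G| = 18 and 6 | 18, so subgroups of order 6 are possible by Lagrange.
The subgroups of order 6 are: {1, 8, 10, 17, 19, 26}.
So G has 1 subgroup of order 6.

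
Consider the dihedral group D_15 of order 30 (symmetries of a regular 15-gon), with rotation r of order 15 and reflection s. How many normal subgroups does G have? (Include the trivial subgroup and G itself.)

G has 28 subgroups. Checking conjugation-invariance by order — order 1: 1/1 normal; order 2: 0/15 normal; order 3: 1/1 normal; order 5: 1/1 normal; order 6: 0/5 normal; order 10: 0/3 normal; order 15: 1/1 normal; order 30: 1/1 normal.
Total normal subgroups: 5.

5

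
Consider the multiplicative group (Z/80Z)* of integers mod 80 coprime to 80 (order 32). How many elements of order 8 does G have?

0

No element of G has order 8 (even though 8 | 32).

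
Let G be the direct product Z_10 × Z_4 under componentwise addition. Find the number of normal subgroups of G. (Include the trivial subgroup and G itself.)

16

G is abelian, so every subgroup is normal.
G has 16 subgroups in total, hence 16 normal subgroups.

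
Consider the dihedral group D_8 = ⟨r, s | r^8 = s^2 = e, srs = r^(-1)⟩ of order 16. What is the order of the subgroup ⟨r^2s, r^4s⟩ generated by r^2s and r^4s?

8

|⟨r^2s⟩| = 2 and |⟨r^4s⟩| = 2, so |H| is a multiple of lcm(2, 2) = 2 and divides |G| = 16.
Closing under the operation: H = {e, r^2, r^4, r^6, s, r^2s, r^4s, r^6s}, so |H| = 8.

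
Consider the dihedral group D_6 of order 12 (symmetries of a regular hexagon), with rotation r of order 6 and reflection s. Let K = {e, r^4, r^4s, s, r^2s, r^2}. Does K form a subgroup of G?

|K| = 6 divides |G| = 12, consistent with Lagrange.
K contains the identity, every element's inverse is in K, and K is closed under ·: it is a subgroup.

Yes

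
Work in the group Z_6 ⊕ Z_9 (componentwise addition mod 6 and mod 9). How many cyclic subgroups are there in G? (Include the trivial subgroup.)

Each element a generates a cyclic subgroup ⟨a⟩; distinct elements may generate the same one (a cyclic group of order d has φ(d) generators).
Cyclic subgroups by order — order 1: 1; order 2: 1; order 3: 4; order 6: 4; order 9: 3; order 18: 3.
Total: 16.

16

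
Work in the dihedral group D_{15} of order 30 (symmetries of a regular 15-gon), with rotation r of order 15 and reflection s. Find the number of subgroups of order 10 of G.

3

|G| = 30 and 10 | 30, so subgroups of order 10 are possible by Lagrange.
The subgroups of order 10 are: {e, r^3, r^6, r^9, r^12, rs, r^4s, r^7s, r^10s, r^13s}; {e, r^3, r^6, r^9, r^12, r^2s, r^5s, r^8s, r^11s, r^14s}; {e, r^3, r^6, r^9, r^12, s, r^3s, r^6s, r^9s, r^12s}.
So G has 3 subgroups of order 10.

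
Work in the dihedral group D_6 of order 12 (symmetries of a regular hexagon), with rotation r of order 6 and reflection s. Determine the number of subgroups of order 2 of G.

7

|G| = 12 and 2 | 12, so subgroups of order 2 are possible by Lagrange.
The subgroups of order 2 are: {e, r^2s}; {e, r^3}; {e, r^3s}; {e, r^4s}; … (7 in all).
So G has 7 subgroups of order 2.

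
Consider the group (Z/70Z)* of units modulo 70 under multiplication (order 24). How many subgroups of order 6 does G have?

3

|G| = 24 and 6 | 24, so subgroups of order 6 are possible by Lagrange.
The subgroups of order 6 are: {1, 11, 19, 51, 59, 69}; {1, 9, 11, 29, 39, 51}; {1, 11, 31, 41, 51, 61}.
So G has 3 subgroups of order 6.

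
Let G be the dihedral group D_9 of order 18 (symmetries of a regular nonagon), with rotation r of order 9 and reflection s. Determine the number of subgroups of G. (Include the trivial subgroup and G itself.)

16

|G| = 18, so by Lagrange every subgroup order divides 18. Divisors: 1, 2, 3, 6, 9, 18.
Subgroups by order — order 1: 1; order 2: 9; order 3: 1; order 6: 3; order 9: 1; order 18: 1.
Total: 1 + 9 + 1 + 3 + 1 + 1 = 16.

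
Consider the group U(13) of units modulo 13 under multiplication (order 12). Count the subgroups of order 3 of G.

|G| = 12 and 3 | 12, so subgroups of order 3 are possible by Lagrange.
The subgroups of order 3 are: {1, 3, 9}.
So G has 1 subgroup of order 3.

1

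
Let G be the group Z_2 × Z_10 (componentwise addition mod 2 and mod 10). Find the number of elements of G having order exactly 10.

12

An element (a,b) has order lcm(ord(a), ord(b)); count pairs with lcm equal to 10.
Enumerating gives 12 such elements.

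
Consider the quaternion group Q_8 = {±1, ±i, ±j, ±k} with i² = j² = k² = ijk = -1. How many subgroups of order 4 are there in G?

3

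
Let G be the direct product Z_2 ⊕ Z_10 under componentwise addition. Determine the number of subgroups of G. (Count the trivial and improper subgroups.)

10

|G| = 20, so by Lagrange every subgroup order divides 20. Divisors: 1, 2, 4, 5, 10, 20.
Subgroups by order — order 1: 1; order 2: 3; order 4: 1; order 5: 1; order 10: 3; order 20: 1.
Total: 1 + 3 + 1 + 1 + 3 + 1 = 10.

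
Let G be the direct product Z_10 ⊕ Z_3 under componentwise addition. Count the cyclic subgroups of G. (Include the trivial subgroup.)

8

Group the elements of G by the cyclic subgroup they generate; each cyclic subgroup of order d accounts for φ(d) elements.
Cyclic subgroups by order — order 1: 1; order 2: 1; order 3: 1; order 5: 1; order 6: 1; order 10: 1; order 15: 1; order 30: 1.
Total: 8.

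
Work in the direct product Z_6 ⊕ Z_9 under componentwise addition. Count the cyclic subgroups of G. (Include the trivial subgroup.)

Each element a generates a cyclic subgroup ⟨a⟩; distinct elements may generate the same one (a cyclic group of order d has φ(d) generators).
Cyclic subgroups by order — order 1: 1; order 2: 1; order 3: 4; order 6: 4; order 9: 3; order 18: 3.
Total: 16.

16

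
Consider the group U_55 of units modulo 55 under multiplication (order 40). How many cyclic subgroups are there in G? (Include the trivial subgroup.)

Each element a generates a cyclic subgroup ⟨a⟩; distinct elements may generate the same one (a cyclic group of order d has φ(d) generators).
Cyclic subgroups by order — order 1: 1; order 2: 3; order 4: 2; order 5: 1; order 10: 3; order 20: 2.
Total: 12.

12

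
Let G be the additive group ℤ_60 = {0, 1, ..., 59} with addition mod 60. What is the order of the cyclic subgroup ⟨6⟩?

10

In ℤ_60, the order of an element a is n/gcd(a, n).
gcd(6, 60) = 6, so |⟨6⟩| = 60/6 = 10.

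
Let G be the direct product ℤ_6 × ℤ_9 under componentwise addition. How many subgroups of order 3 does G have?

4

|G| = 54 and 3 | 54, so subgroups of order 3 are possible by Lagrange.
The subgroups of order 3 are: {(0,0), (0,3), (0,6)}; {(0,0), (2,0), (4,0)}; {(0,0), (2,3), (4,6)}; {(0,0), (2,6), (4,3)}.
So G has 4 subgroups of order 3.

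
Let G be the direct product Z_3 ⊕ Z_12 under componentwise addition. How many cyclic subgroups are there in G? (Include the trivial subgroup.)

Group the elements of G by the cyclic subgroup they generate; each cyclic subgroup of order d accounts for φ(d) elements.
Cyclic subgroups by order — order 1: 1; order 2: 1; order 3: 4; order 4: 1; order 6: 4; order 12: 4.
Total: 15.

15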